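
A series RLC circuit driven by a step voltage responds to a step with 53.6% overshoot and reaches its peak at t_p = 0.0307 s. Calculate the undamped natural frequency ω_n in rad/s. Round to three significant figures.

ω_n ≈ 104 rad/s

From the overshoot, ζ = −ln(OS)/√(π²+ln²(OS)) = 0.195.
t_p = π/ω_d ⇒ ω_d = 102 rad/s; then ω_n = ω_d/√(1−ζ²) = 104 rad/s.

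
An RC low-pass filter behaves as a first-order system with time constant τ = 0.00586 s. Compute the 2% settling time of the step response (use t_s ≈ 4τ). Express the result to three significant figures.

t_s ≈ 0.0234 s

t_s ≈ 4τ = 0.0234 s.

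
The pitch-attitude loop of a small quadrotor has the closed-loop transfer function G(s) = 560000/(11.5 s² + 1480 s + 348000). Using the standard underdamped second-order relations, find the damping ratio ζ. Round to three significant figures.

ζ ≈ 0.370

Dividing through by 11.5: denominator becomes s² + 128.7 s + 30260.
So ω_n = √30260 = 174 rad/s and ζ = 128.7/(2·174) = 0.370.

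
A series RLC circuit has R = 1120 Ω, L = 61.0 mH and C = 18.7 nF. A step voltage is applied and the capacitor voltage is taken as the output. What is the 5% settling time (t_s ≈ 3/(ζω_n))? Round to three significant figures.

For a series RLC circuit (capacitor voltage as output), ω_n = 1/√(LC) = 1/√(61.0 mH · 18.7 nF) = 29600 rad/s.
ζ = (R/2)·√(C/L) = (1120/2)·√(18.7 nF/61.0 mH) = 0.310.
t_s ≈ 3/(ζω_n) = 0.000327 s.

t_s ≈ 0.000327 s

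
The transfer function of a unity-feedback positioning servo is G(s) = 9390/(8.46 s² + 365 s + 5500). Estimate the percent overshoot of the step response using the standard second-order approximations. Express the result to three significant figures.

Dividing through by 8.46: denominator becomes s² + 43.14 s + 650.1.
So ω_n = √650.1 = 25.5 rad/s and ζ = 43.14/(2·25.5) = 0.846.
%OS = 100·exp(−πζ/√(1−ζ²)) = 0.683%.

%OS ≈ 0.683%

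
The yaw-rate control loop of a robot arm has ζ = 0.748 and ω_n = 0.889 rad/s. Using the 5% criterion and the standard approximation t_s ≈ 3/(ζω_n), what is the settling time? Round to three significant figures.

t_s ≈ 4.51 s

t_s ≈ 3/(ζω_n) = 3/(0.748 × 0.889) = 4.51 s.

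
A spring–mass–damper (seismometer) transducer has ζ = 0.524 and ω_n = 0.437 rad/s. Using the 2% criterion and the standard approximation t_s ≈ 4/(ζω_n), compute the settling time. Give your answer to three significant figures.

t_s ≈ 4/(ζω_n) = 4/(0.524 × 0.437) = 17.5 s.

t_s ≈ 17.5 s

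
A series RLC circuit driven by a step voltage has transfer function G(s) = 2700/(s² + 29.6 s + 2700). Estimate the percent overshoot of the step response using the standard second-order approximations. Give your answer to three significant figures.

ω_n = √2700 = 52.0 rad/s; ζ = 29.6/(2·52.0) = 0.285.
Overshoot: exp(−π·0.285/√(1−0.285²)) = 0.393, i.e. 39.3%.

%OS ≈ 39.3%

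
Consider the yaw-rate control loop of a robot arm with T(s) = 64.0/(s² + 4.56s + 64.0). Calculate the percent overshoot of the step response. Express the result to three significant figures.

%OS ≈ 39.3%

ω_n = √64.0 = 8.00 rad/s; ζ = 4.56/(2·8.00) = 0.285.
Overshoot: exp(−π·0.285/√(1−0.285²)) = 0.393, i.e. 39.3%.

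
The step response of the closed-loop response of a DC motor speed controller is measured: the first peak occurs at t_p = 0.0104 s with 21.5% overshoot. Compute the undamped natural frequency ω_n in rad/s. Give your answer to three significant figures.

ζ from %OS: ζ = |ln 0.215|/√(π²+ln²0.215) = 0.439.
From t_p = π/ω_d, ω_d = π/0.0104 = 302 rad/s, so ω_n = ω_d/√(1−ζ²) = 336 rad/s.

ω_n ≈ 336 rad/s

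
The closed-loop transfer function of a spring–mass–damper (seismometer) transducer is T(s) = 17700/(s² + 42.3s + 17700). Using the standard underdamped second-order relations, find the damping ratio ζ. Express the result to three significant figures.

Matching coefficients with s² + 2ζω_n s + ω_n² gives ω_n² = 17700 ⇒ ω_n = 133 rad/s, and ζ = 42.3/(2ω_n) = 0.159.

ζ ≈ 0.159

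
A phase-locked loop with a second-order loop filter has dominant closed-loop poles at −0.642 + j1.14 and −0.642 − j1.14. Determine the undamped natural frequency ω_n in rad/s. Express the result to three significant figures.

|pole| = ω_n = √(0.642² + 1.14²) = 1.31 rad/s; ζ = cos θ = σ/ω_n = 0.491.

ω_n ≈ 1.31 rad/s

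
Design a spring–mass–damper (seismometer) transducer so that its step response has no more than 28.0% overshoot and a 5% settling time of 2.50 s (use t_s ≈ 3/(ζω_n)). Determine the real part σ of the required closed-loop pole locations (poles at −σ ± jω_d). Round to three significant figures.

σ ≈ 1.20

The settling-time spec alone fixes σ = ζω_n = 3/t_s = 3/2.50 = 1.20.
(Overshoot then fixes ζ = 0.376 and hence ω_d = σ·√(1−ζ²)/ζ = 2.96 rad/s.)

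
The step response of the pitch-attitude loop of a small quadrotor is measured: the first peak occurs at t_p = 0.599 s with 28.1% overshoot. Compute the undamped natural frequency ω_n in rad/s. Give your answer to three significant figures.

ω_n ≈ 5.66 rad/s

ζ from %OS: ζ = |ln 0.281|/√(π²+ln²0.281) = 0.375.
From t_p = π/ω_d, ω_d = π/0.599 = 5.24 rad/s, so ω_n = ω_d/√(1−ζ²) = 5.66 rad/s.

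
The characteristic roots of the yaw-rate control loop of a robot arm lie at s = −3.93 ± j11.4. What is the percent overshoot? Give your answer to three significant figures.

The poles are at −σ ± jω_d with σ = 3.93 and ω_d = 11.4, so ω_n = √(σ²+ω_d²) = 12.1 rad/s and ζ = σ/ω_n = 0.326.
%OS = 100·exp(−πζ/√(1−ζ²)) = 33.9%.

%OS ≈ 33.9%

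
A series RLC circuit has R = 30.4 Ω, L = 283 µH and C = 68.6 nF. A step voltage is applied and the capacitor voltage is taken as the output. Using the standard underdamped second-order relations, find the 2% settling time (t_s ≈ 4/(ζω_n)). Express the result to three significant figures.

t_s ≈ 0.0000745 s

For a series RLC circuit (capacitor voltage as output), ω_n = 1/√(LC) = 1/√(283 µH · 68.6 nF) = 227000 rad/s.
ζ = (R/2)·√(C/L) = (30.4/2)·√(68.6 nF/283 µH) = 0.237.
t_s ≈ 4/(ζω_n) = 0.0000745 s.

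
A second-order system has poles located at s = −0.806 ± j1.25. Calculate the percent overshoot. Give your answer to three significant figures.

The poles are at −σ ± jω_d with σ = 0.806 and ω_d = 1.25, so ω_n = √(σ²+ω_d²) = 1.49 rad/s and ζ = σ/ω_n = 0.542.
%OS = 100·exp(−πζ/√(1−ζ²)) = 13.2%.

%OS ≈ 13.2%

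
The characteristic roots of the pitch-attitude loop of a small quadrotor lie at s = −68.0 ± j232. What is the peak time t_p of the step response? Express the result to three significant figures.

t_p = π/ω_d with ω_d = 232 (the imaginary part), so t_p = 0.0135 s.

t_p ≈ 0.0135 s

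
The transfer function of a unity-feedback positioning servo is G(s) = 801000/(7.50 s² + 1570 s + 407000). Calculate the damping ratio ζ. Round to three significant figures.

ζ ≈ 0.449

Dividing through by 7.50: denominator becomes s² + 209.3 s + 54270.
So ω_n = √54270 = 233 rad/s and ζ = 209.3/(2·233) = 0.449.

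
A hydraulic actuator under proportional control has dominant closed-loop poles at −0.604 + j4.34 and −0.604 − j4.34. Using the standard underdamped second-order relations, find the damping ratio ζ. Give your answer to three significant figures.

With σ = 0.604, ω_d = 4.34: ω_n = √(σ²+ω_d²) = 4.38 rad/s, ζ = σ/ω_n = 0.138.

ζ ≈ 0.138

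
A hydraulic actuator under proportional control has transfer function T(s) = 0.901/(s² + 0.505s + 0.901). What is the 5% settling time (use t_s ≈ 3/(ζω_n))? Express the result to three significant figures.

t_s ≈ 11.9 s

ω_n = √0.901 = 0.949 rad/s; ζ = 0.505/(2·0.949) = 0.266.
t_s ≈ 3/(ζω_n) = 3/(0.266·0.949) = 11.9 s.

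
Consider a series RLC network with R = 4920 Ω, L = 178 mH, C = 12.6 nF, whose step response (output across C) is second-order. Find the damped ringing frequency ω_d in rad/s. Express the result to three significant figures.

For a series RLC circuit (capacitor voltage as output), ω_n = 1/√(LC) = 1/√(178 mH · 12.6 nF) = 21100 rad/s.
ζ = (R/2)·√(C/L) = (4920/2)·√(12.6 nF/178 mH) = 0.655.
ω_d = ω_n√(1−ζ²) = 16000 rad/s.

ω_d ≈ 16000 rad/s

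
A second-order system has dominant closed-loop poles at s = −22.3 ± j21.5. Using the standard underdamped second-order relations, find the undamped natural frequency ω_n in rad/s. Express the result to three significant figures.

|pole| = ω_n = √(22.3² + 21.5²) = 31.0 rad/s; ζ = cos θ = σ/ω_n = 0.720.

ω_n ≈ 31.0 rad/s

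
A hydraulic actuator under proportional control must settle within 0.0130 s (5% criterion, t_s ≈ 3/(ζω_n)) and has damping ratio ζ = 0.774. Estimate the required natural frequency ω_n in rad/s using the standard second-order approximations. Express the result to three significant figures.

Rearranging t_s ≈ 3/(ζω_n) gives ω_n = 3/(ζ·t_s) = 3/(0.774 × 0.0130) = 298 rad/s.

ω_n ≈ 298 rad/s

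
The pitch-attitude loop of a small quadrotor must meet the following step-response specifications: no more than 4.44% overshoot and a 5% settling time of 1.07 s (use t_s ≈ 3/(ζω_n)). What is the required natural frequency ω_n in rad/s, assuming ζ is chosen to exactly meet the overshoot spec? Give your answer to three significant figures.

ω_n ≈ 3.98 rad/s

Inverting the overshoot relation: ζ = |ln 0.0444|/√(π² + ln²0.0444) = 0.704.
Then ω_n = 3/(ζ t_s) = 3/(0.704 × 1.07) = 3.98 rad/s.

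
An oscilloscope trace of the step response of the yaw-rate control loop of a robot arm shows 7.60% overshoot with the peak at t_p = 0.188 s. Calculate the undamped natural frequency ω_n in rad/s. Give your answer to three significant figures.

ω_n ≈ 21.6 rad/s

The overshoot fixes ζ = −ln(OS)/√(π²+ln²(OS)) = 0.634.
t_p = π/ω_d ⇒ ω_d = 16.7 rad/s; then ω_n = ω_d/√(1−ζ²) = 21.6 rad/s.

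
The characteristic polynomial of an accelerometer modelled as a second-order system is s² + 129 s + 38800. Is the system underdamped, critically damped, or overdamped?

underdamped

a² − 4b = 129² − 4·38800 < 0 (complex roots); the system is underdamped.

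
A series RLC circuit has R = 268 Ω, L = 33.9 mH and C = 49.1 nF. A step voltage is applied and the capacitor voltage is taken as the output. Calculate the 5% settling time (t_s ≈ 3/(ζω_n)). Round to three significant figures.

t_s ≈ 0.000759 s

For a series RLC circuit (capacitor voltage as output), ω_n = 1/√(LC) = 1/√(33.9 mH · 49.1 nF) = 24500 rad/s.
ζ = (R/2)·√(C/L) = (268/2)·√(49.1 nF/33.9 mH) = 0.161.
t_s ≈ 3/(ζω_n) = 0.000759 s.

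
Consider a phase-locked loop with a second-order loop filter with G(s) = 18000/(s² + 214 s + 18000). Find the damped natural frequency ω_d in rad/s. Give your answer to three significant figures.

Matching coefficients with s² + 2ζω_n s + ω_n² gives ω_n² = 18000 ⇒ ω_n = 134 rad/s, and ζ = 214/(2ω_n) = 0.798.
The damped frequency ω_d = ω_n√(1−ζ²) = 80.9 rad/s.

ω_d ≈ 80.9 rad/s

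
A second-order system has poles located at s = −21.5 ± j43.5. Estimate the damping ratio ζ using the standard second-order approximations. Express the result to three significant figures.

With σ = 21.5, ω_d = 43.5: ω_n = √(σ²+ω_d²) = 48.5 rad/s, ζ = σ/ω_n = 0.443.

ζ ≈ 0.443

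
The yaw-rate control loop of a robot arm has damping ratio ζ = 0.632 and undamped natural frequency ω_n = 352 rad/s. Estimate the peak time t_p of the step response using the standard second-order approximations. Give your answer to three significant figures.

The damped frequency is ω_d = ω_n√(1−ζ²) = 352·√(1−0.399) = 273 rad/s.
Peak time t_p = π/ω_d = π/273 = 0.0115 s.

t_p ≈ 0.0115 s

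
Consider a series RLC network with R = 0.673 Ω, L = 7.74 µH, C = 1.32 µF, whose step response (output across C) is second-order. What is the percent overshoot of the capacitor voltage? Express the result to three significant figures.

For a series RLC circuit (capacitor voltage as output), ω_n = 1/√(LC) = 1/√(7.74 µH · 1.32 µF) = 313000 rad/s.
ζ = (R/2)·√(C/L) = (0.673/2)·√(1.32 µF/7.74 µH) = 0.139.
Overshoot: exp(−π·0.139/√(1−0.139²)) = 0.643, i.e. 64.3%.

%OS ≈ 64.3%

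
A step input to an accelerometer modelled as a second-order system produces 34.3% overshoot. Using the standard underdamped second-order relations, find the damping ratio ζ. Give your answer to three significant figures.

ζ ≈ 0.322

From %OS = 100·exp(−πζ/√(1−ζ²)), invert to get ζ = −ln(OS)/√(π² + ln²(OS)) with OS = 0.343.
−ln 0.343 = 1.070, so ζ = 1.070/√(π² + 1.145) = 0.322.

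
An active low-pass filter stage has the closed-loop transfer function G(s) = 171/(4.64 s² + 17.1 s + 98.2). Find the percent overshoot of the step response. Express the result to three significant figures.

%OS ≈ 25.3%

Dividing through by 4.64: denominator becomes s² + 3.685 s + 21.16.
So ω_n = √21.16 = 4.60 rad/s and ζ = 3.685/(2·4.60) = 0.401.
%OS = 100 e^{−πζ/√(1−ζ²)} with ζ = 0.401 gives 25.3%.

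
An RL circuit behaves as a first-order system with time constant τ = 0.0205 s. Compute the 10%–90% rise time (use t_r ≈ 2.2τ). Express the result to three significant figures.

t_r ≈ 0.0451 s

t_r ≈ 2.2τ = 0.0451 s.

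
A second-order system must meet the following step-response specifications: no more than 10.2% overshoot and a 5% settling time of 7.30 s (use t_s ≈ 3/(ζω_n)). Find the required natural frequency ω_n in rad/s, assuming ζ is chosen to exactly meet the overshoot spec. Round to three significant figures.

ζ = −ln(OS)/√(π² + (ln OS)²). With OS = 0.102, ln OS = −2.283 and ζ = 2.283/3.883 = 0.588.
From t_s ≈ 3/(ζω_n): ω_n = 3/(ζ·t_s) = 3/(0.588·7.30) = 0.699 rad/s.

ω_n ≈ 0.699 rad/s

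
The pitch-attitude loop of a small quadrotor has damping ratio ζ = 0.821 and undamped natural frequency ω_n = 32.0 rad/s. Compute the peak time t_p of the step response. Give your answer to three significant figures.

The damped frequency is ω_d = ω_n√(1−ζ²) = 32.0·√(1−0.674) = 18.3 rad/s.
Peak time t_p = π/ω_d = π/18.3 = 0.172 s.

t_p ≈ 0.172 s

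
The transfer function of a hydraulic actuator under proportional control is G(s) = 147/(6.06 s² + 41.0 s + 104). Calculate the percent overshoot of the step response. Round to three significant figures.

%OS ≈ 1.17%

Dividing through by 6.06: denominator becomes s² + 6.766 s + 17.16.
So ω_n = √17.16 = 4.14 rad/s and ζ = 6.766/(2·4.14) = 0.817.
%OS = 100·exp(−πζ/√(1−ζ²)) = 1.17%.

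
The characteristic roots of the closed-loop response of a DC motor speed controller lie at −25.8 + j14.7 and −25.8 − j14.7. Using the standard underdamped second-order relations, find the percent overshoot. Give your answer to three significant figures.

The poles are at −σ ± jω_d with σ = 25.8 and ω_d = 14.7, so ω_n = √(σ²+ω_d²) = 29.7 rad/s and ζ = σ/ω_n = 0.869.
Overshoot: exp(−π·0.869/√(1−0.869²)) = 0.00403, i.e. 0.403%.

%OS ≈ 0.403%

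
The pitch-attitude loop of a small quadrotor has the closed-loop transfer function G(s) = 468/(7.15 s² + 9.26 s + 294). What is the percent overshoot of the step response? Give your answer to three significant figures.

Dividing through by 7.15: denominator becomes s² + 1.295 s + 41.12.
So ω_n = √41.12 = 6.41 rad/s and ζ = 1.295/(2·6.41) = 0.101.
%OS = 100 e^{−πζ/√(1−ζ²)} with ζ = 0.101 gives 72.7%.

%OS ≈ 72.7%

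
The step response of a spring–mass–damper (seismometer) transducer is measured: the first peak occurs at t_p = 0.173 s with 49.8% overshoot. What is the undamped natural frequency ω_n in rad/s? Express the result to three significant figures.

From the overshoot, ζ = −ln(OS)/√(π²+ln²(OS)) = 0.217.
t_p = π/ω_d ⇒ ω_d = 18.2 rad/s; then ω_n = ω_d/√(1−ζ²) = 18.6 rad/s.

ω_n ≈ 18.6 rad/s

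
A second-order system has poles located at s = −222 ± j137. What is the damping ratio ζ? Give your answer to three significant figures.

ζ ≈ 0.851

|pole| = ω_n = √(222² + 137²) = 261 rad/s; ζ = cos θ = σ/ω_n = 0.851.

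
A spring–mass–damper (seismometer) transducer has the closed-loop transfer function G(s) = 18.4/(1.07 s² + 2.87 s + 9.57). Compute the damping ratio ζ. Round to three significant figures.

ζ ≈ 0.448

Dividing through by 1.07: denominator becomes s² + 2.682 s + 8.944.
So ω_n = √8.944 = 2.99 rad/s and ζ = 2.682/(2·2.99) = 0.448.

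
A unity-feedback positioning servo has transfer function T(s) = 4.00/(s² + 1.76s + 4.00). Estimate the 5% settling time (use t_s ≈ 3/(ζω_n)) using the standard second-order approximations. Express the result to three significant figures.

t_s ≈ 3.41 s

ω_n = √4.00 = 2.00 rad/s; ζ = 1.76/(2·2.00) = 0.440.
t_s ≈ 3/(ζω_n) = 3/(0.440·2.00) = 3.41 s.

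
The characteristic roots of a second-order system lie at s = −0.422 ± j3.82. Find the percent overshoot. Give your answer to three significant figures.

The poles are at −σ ± jω_d with σ = 0.422 and ω_d = 3.82, so ω_n = √(σ²+ω_d²) = 3.84 rad/s and ζ = σ/ω_n = 0.110.
Overshoot: exp(−π·0.110/√(1−0.110²)) = 0.707, i.e. 70.7%.

%OS ≈ 70.7%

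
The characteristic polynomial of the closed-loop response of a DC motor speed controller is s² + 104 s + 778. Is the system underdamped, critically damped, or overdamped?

a² − 4b = 7700 > 0 (two distinct real roots); the system is overdamped.

overdamped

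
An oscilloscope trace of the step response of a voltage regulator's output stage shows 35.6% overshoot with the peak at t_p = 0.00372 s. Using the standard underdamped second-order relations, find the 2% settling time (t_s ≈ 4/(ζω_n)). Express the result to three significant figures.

t_s ≈ 0.0144 s

From the overshoot, ζ = −ln(OS)/√(π²+ln²(OS)) = 0.312.
t_p = π/ω_d ⇒ ω_d = 845 rad/s; then ω_n = ω_d/√(1−ζ²) = 889 rad/s.
t_s ≈ 4/(ζω_n) = 4/(0.312·889) = 0.0144 s.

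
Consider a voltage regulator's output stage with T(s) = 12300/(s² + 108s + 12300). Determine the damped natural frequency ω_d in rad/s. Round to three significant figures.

ω_n = √12300 = 111 rad/s; ζ = 108/(2·111) = 0.487.
ω_d = 111·√(1 − 0.487²) = 96.9 rad/s.

ω_d ≈ 96.9 rad/s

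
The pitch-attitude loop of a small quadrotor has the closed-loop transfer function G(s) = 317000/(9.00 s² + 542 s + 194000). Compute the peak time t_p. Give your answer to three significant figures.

t_p ≈ 0.0219 s

Dividing through by 9.00: denominator becomes s² + 60.22 s + 21560.
So ω_n = √21560 = 147 rad/s and ζ = 60.22/(2·147) = 0.205.
ω_d = ω_n√(1−ζ²) = 144 rad/s. t_p = π/ω_d = 0.0219 s.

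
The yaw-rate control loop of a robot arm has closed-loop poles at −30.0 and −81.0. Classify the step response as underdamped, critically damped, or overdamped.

overdamped

Since the poles are distinct, negative and real, the response is overdamped.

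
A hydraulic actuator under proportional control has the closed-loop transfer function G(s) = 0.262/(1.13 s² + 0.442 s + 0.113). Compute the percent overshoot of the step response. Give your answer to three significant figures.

Dividing through by 1.13: denominator becomes s² + 0.3912 s + 0.1000.
So ω_n = √0.1000 = 0.316 rad/s and ζ = 0.3912/(2·0.316) = 0.618.
Overshoot: exp(−π·0.618/√(1−0.618²)) = 0.0844, i.e. 8.44%.

%OS ≈ 8.44%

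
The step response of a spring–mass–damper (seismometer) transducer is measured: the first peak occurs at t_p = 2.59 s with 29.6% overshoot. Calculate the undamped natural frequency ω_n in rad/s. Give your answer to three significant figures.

ω_n ≈ 1.30 rad/s

ζ from %OS: ζ = |ln 0.296|/√(π²+ln²0.296) = 0.361.
t_p = π/ω_d ⇒ ω_d = 1.21 rad/s; then ω_n = ω_d/√(1−ζ²) = 1.30 rad/s.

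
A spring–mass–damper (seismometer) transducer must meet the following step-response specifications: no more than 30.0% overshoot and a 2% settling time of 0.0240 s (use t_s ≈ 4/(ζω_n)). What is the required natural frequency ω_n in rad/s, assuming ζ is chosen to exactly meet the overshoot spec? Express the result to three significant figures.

From %OS = 100·exp(−πζ/√(1−ζ²)), invert to get ζ = −ln(OS)/√(π² + ln²(OS)) with OS = 0.300.
−ln 0.300 = 1.204, so ζ = 1.204/√(π² + 1.450) = 0.358.
Then ω_n = 4/(ζ t_s) = 4/(0.358 × 0.0240) = 466 rad/s.

ω_n ≈ 466 rad/s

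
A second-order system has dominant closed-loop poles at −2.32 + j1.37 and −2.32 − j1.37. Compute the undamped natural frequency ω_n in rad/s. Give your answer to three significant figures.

ω_n ≈ 2.69 rad/s

The poles are at −σ ± jω_d with σ = 2.32 and ω_d = 1.37, so ω_n = √(σ²+ω_d²) = 2.69 rad/s and ζ = σ/ω_n = 0.861.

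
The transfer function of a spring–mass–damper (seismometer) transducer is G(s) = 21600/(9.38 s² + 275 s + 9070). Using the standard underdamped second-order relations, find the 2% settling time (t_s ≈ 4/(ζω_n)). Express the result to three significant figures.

Dividing through by 9.38: denominator becomes s² + 29.32 s + 967.0.
So ω_n = √967.0 = 31.1 rad/s and ζ = 29.32/(2·31.1) = 0.471.
t_s ≈ 4/(ζω_n) = 0.273 s.

t_s ≈ 0.273 s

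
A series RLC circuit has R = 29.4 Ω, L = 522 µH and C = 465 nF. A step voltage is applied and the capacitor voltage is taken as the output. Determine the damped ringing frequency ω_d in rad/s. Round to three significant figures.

For a series RLC circuit (capacitor voltage as output), ω_n = 1/√(LC) = 1/√(522 µH · 465 nF) = 64200 rad/s.
ζ = (R/2)·√(C/L) = (29.4/2)·√(465 nF/522 µH) = 0.439.
The damped frequency ω_d = ω_n√(1−ζ²) = 57700 rad/s.

ω_d ≈ 57700 rad/s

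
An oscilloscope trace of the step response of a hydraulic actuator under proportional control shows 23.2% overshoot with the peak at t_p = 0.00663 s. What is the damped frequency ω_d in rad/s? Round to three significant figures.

ω_d ≈ 474 rad/s

t_p = π/ω_d, so ω_d = π/0.00663 = 474 rad/s.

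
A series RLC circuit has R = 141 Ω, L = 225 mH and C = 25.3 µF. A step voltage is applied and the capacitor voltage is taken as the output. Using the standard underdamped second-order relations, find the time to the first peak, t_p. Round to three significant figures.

t_p ≈ 0.0113 s

For a series RLC circuit (capacitor voltage as output), ω_n = 1/√(LC) = 1/√(225 mH · 25.3 µF) = 419 rad/s.
ζ = (R/2)·√(C/L) = (141/2)·√(25.3 µF/225 mH) = 0.748.
ω_d = 419·√(1 − 0.748²) = 278 rad/s. t_p = π/ω_d = 0.0113 s.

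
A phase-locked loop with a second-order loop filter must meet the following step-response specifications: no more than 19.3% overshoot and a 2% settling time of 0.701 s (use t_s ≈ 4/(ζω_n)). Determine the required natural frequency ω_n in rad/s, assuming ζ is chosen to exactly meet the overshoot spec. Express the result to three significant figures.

ω_n ≈ 12.3 rad/s

From %OS = 100·exp(−πζ/√(1−ζ²)), invert to get ζ = −ln(OS)/√(π² + ln²(OS)) with OS = 0.193.
−ln 0.193 = 1.645, so ζ = 1.645/√(π² + 2.706) = 0.464.
From t_s ≈ 4/(ζω_n): ω_n = 4/(ζ·t_s) = 4/(0.464·0.701) = 12.3 rad/s.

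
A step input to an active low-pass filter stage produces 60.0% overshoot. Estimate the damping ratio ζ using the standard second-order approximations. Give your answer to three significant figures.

From %OS = 100·exp(−πζ/√(1−ζ²)), invert to get ζ = −ln(OS)/√(π² + ln²(OS)) with OS = 0.600.
−ln 0.600 = 0.5108, so ζ = 0.5108/√(π² + 0.2609) = 0.160.

ζ ≈ 0.160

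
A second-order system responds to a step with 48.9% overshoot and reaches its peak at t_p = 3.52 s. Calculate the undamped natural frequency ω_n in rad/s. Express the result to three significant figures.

ω_n ≈ 0.915 rad/s

From the overshoot, ζ = −ln(OS)/√(π²+ln²(OS)) = 0.222.
From t_p = π/ω_d, ω_d = π/3.52 = 0.892 rad/s, so ω_n = ω_d/√(1−ζ²) = 0.915 rad/s.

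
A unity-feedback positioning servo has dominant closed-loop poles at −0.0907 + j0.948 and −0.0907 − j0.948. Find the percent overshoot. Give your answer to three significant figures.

%OS ≈ 74.0%

With σ = 0.0907, ω_d = 0.948: ω_n = √(σ²+ω_d²) = 0.952 rad/s, ζ = σ/ω_n = 0.0952.
%OS = 100·exp(−πζ/√(1−ζ²)) = 74.0%.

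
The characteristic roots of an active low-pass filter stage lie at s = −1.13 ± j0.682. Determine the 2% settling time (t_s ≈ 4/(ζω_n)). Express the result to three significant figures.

t_s ≈ 3.54 s

For poles at −σ ± jω_d, ζω_n = σ = 1.13, so t_s ≈ 4/σ = 3.54 s.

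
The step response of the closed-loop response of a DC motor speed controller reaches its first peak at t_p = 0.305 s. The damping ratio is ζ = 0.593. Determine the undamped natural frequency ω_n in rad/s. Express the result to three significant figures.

Peak time t_p = π/ω_d, so ω_d = π/t_p = π/0.305 = 10.3 rad/s.
ω_n = ω_d/√(1−ζ²) = 10.3/√0.648 = 12.8 rad/s.

ω_n ≈ 12.8 rad/s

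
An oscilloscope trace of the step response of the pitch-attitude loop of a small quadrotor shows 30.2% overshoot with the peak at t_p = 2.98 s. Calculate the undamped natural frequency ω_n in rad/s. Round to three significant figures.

From the overshoot, ζ = −ln(OS)/√(π²+ln²(OS)) = 0.356.
t_p = π/ω_d ⇒ ω_d = 1.05 rad/s; then ω_n = ω_d/√(1−ζ²) = 1.13 rad/s.

ω_n ≈ 1.13 rad/s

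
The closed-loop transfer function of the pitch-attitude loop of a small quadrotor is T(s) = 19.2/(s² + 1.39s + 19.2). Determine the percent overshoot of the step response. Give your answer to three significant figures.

Matching coefficients with s² + 2ζω_n s + ω_n² gives ω_n² = 19.2 ⇒ ω_n = 4.38 rad/s, and ζ = 1.39/(2ω_n) = 0.159.
%OS = 100·exp(−πζ/√(1−ζ²)) = 60.4%.

%OS ≈ 60.4%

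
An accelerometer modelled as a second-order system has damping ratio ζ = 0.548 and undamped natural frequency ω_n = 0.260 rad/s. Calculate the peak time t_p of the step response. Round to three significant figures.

t_p ≈ 14.4 s

The damped frequency is ω_d = ω_n√(1−ζ²) = 0.260·√(1−0.300) = 0.217 rad/s.
Peak time t_p = π/ω_d = π/0.217 = 14.4 s.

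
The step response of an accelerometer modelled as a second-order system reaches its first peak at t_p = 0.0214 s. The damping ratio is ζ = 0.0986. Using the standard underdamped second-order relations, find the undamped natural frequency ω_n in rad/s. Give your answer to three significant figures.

Peak time t_p = π/ω_d, so ω_d = π/t_p = π/0.0214 = 147 rad/s.
ω_n = ω_d/√(1−ζ²) = 147/√0.990 = 148 rad/s.

ω_n ≈ 148 rad/s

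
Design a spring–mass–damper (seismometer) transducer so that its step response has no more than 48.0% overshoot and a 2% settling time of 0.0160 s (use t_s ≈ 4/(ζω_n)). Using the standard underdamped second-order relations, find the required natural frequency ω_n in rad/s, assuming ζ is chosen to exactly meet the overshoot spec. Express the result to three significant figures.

ω_n ≈ 1100 rad/s

From %OS = 100·exp(−πζ/√(1−ζ²)), invert to get ζ = −ln(OS)/√(π² + ln²(OS)) with OS = 0.480.
−ln 0.480 = 0.7340, so ζ = 0.7340/√(π² + 0.5387) = 0.228.
Then ω_n = 4/(ζ t_s) = 4/(0.228 × 0.0160) = 1100 rad/s.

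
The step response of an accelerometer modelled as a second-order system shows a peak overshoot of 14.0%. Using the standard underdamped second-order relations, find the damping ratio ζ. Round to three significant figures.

ζ = −ln(OS)/√(π² + (ln OS)²). With OS = 0.140, ln OS = −1.966 and ζ = 1.966/3.706 = 0.531.

ζ ≈ 0.531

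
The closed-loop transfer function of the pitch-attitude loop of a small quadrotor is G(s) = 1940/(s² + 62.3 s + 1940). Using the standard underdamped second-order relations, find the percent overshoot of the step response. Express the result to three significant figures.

Comparing the denominator to s² + 2ζω_n s + ω_n²: ω_n = √1940 = 44.0 rad/s, and 2ζω_n = 62.3 so ζ = 62.3/(2·44.0) = 0.707.
%OS = 100 e^{−πζ/√(1−ζ²)} with ζ = 0.707 gives 4.32%.

%OS ≈ 4.32%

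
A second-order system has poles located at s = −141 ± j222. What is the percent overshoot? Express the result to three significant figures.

%OS ≈ 13.6%

With σ = 141, ω_d = 222: ω_n = √(σ²+ω_d²) = 263 rad/s, ζ = σ/ω_n = 0.536.
Overshoot: exp(−π·0.536/√(1−0.536²)) = 0.136, i.e. 13.6%.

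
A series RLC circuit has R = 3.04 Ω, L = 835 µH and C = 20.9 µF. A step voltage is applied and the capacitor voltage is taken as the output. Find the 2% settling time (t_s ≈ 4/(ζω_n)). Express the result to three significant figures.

t_s ≈ 0.00220 s

For a series RLC circuit (capacitor voltage as output), ω_n = 1/√(LC) = 1/√(835 µH · 20.9 µF) = 7570 rad/s.
ζ = (R/2)·√(C/L) = (3.04/2)·√(20.9 µF/835 µH) = 0.240.
t_s ≈ 4/(ζω_n) = 0.00220 s.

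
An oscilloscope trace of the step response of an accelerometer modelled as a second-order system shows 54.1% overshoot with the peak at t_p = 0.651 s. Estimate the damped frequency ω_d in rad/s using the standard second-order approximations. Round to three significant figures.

ω_d ≈ 4.83 rad/s

t_p = π/ω_d, so ω_d = π/0.651 = 4.83 rad/s.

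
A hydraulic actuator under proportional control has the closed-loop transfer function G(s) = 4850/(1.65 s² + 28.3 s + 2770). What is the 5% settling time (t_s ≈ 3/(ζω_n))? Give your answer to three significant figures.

Dividing through by 1.65: denominator becomes s² + 17.15 s + 1679.
So ω_n = √1679 = 41.0 rad/s and ζ = 17.15/(2·41.0) = 0.209.
t_s ≈ 3/(ζω_n) = 0.350 s.

t_s ≈ 0.350 s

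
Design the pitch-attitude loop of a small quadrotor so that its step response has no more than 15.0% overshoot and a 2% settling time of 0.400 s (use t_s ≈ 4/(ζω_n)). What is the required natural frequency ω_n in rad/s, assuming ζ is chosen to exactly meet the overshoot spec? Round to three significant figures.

ω_n ≈ 19.3 rad/s

ζ = −ln(OS)/√(π² + (ln OS)²). With OS = 0.150, ln OS = −1.897 and ζ = 1.897/3.670 = 0.517.
Then ω_n = 4/(ζ t_s) = 4/(0.517 × 0.400) = 19.3 rad/s.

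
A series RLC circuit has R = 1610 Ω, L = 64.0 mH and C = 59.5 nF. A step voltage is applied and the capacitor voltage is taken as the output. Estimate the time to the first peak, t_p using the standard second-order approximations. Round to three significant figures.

For a series RLC circuit (capacitor voltage as output), ω_n = 1/√(LC) = 1/√(64.0 mH · 59.5 nF) = 16200 rad/s.
ζ = (R/2)·√(C/L) = (1610/2)·√(59.5 nF/64.0 mH) = 0.776.
ω_d = ω_n√(1−ζ²) = 10200 rad/s. t_p = π/ω_d = 0.000307 s.

t_p ≈ 0.000307 s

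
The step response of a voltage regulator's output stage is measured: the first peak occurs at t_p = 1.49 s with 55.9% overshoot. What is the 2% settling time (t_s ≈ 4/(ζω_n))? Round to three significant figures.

ζ from %OS: ζ = |ln 0.559|/√(π²+ln²0.559) = 0.182.
t_p = π/ω_d ⇒ ω_d = 2.11 rad/s; then ω_n = ω_d/√(1−ζ²) = 2.14 rad/s.
t_s ≈ 4/(ζω_n) = 4/(0.182·2.14) = 10.2 s.

t_s ≈ 10.2 s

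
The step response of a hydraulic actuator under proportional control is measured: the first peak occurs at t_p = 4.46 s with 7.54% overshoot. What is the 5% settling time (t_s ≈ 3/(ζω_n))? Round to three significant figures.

From the overshoot, ζ = −ln(OS)/√(π²+ln²(OS)) = 0.635.
t_p = π/ω_d ⇒ ω_d = 0.704 rad/s; then ω_n = ω_d/√(1−ζ²) = 0.912 rad/s.
t_s ≈ 3/(ζω_n) = 3/(0.635·0.912) = 5.18 s.

t_s ≈ 5.18 s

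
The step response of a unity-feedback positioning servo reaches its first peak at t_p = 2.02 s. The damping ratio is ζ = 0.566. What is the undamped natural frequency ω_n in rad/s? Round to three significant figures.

ω_n ≈ 1.89 rad/s

Peak time t_p = π/ω_d, so ω_d = π/t_p = π/2.02 = 1.56 rad/s.
ω_n = ω_d/√(1−ζ²) = 1.56/√0.680 = 1.89 rad/s.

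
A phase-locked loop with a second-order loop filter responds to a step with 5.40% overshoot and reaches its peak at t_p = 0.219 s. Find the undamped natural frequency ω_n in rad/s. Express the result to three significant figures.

ω_n ≈ 19.6 rad/s

ζ from %OS: ζ = |ln 0.0540|/√(π²+ln²0.0540) = 0.681.
From t_p = π/ω_d, ω_d = π/0.219 = 14.3 rad/s, so ω_n = ω_d/√(1−ζ²) = 19.6 rad/s.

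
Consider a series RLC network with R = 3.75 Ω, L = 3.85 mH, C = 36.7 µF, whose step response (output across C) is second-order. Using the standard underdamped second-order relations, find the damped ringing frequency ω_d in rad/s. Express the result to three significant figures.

ω_d ≈ 2620 rad/s

For a series RLC circuit (capacitor voltage as output), ω_n = 1/√(LC) = 1/√(3.85 mH · 36.7 µF) = 2660 rad/s.
ζ = (R/2)·√(C/L) = (3.75/2)·√(36.7 µF/3.85 mH) = 0.183.
ω_d = 2660·√(1 − 0.183²) = 2620 rad/s.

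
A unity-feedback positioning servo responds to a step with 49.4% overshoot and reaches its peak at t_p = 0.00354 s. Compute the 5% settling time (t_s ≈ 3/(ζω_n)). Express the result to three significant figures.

The overshoot fixes ζ = −ln(OS)/√(π²+ln²(OS)) = 0.219.
t_p = π/ω_d ⇒ ω_d = 887 rad/s; then ω_n = ω_d/√(1−ζ²) = 910 rad/s.
t_s ≈ 3/(ζω_n) = 3/(0.219·910) = 0.0151 s.

t_s ≈ 0.0151 s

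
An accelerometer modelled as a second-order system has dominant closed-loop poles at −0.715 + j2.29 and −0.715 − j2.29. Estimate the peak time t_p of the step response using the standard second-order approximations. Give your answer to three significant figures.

t_p = π/ω_d with ω_d = 2.29 (the imaginary part), so t_p = 1.37 s.

t_p ≈ 1.37 s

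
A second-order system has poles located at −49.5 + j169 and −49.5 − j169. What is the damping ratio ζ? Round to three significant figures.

ζ ≈ 0.281

With σ = 49.5, ω_d = 169: ω_n = √(σ²+ω_d²) = 176 rad/s, ζ = σ/ω_n = 0.281.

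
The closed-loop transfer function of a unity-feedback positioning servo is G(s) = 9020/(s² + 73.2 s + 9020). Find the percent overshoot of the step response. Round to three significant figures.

%OS ≈ 26.9%

Comparing the denominator to s² + 2ζω_n s + ω_n²: ω_n = √9020 = 95.0 rad/s, and 2ζω_n = 73.2 so ζ = 73.2/(2·95.0) = 0.385.
Overshoot: exp(−π·0.385/√(1−0.385²)) = 0.269, i.e. 26.9%.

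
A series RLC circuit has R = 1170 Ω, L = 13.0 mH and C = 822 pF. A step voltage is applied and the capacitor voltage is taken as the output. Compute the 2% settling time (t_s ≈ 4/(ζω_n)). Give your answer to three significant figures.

t_s ≈ 0.0000889 s

For a series RLC circuit (capacitor voltage as output), ω_n = 1/√(LC) = 1/√(13.0 mH · 822 pF) = 306000 rad/s.
ζ = (R/2)·√(C/L) = (1170/2)·√(822 pF/13.0 mH) = 0.147.
t_s ≈ 4/(ζω_n) = 0.0000889 s.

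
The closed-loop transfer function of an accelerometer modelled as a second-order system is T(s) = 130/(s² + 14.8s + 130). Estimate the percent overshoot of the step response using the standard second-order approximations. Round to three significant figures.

Comparing the denominator to s² + 2ζω_n s + ω_n²: ω_n = √130 = 11.4 rad/s, and 2ζω_n = 14.8 so ζ = 14.8/(2·11.4) = 0.649.
%OS = 100 e^{−πζ/√(1−ζ²)} with ζ = 0.649 gives 6.86%.

%OS ≈ 6.86%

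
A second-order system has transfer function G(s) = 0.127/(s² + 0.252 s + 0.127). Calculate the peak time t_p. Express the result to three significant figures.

Comparing the denominator to s² + 2ζω_n s + ω_n²: ω_n = √0.127 = 0.356 rad/s, and 2ζω_n = 0.252 so ζ = 0.252/(2·0.356) = 0.354.
The damped frequency ω_d = ω_n√(1−ζ²) = 0.333 rad/s. Then t_p = π/ω_d = 9.42 s.

t_p ≈ 9.42 s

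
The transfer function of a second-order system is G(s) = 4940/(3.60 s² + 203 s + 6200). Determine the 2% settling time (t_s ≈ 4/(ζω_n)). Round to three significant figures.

t_s ≈ 0.142 s

Dividing through by 3.60: denominator becomes s² + 56.39 s + 1722.
So ω_n = √1722 = 41.5 rad/s and ζ = 56.39/(2·41.5) = 0.679.
t_s ≈ 4/(ζω_n) = 0.142 s.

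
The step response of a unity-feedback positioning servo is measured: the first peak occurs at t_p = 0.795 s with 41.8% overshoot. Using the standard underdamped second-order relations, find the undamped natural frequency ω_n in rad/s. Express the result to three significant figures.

From the overshoot, ζ = −ln(OS)/√(π²+ln²(OS)) = 0.268.
t_p = π/ω_d ⇒ ω_d = 3.95 rad/s; then ω_n = ω_d/√(1−ζ²) = 4.10 rad/s.

ω_n ≈ 4.10 rad/s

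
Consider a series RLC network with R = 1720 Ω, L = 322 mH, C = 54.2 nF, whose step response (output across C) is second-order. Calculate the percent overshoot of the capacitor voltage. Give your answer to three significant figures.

%OS ≈ 30.6%

For a series RLC circuit (capacitor voltage as output), ω_n = 1/√(LC) = 1/√(322 mH · 54.2 nF) = 7570 rad/s.
ζ = (R/2)·√(C/L) = (1720/2)·√(54.2 nF/322 mH) = 0.353.
%OS = 100 e^{−πζ/√(1−ζ²)} with ζ = 0.353 gives 30.6%.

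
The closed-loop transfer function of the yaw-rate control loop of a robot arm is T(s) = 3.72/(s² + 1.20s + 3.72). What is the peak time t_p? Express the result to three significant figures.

Matching coefficients with s² + 2ζω_n s + ω_n² gives ω_n² = 3.72 ⇒ ω_n = 1.93 rad/s, and ζ = 1.20/(2ω_n) = 0.311.
The damped frequency ω_d = ω_n√(1−ζ²) = 1.83 rad/s. Then t_p = π/ω_d = 1.71 s.

t_p ≈ 1.71 s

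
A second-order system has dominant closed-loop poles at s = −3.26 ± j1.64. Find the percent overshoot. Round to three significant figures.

With σ = 3.26, ω_d = 1.64: ω_n = √(σ²+ω_d²) = 3.65 rad/s, ζ = σ/ω_n = 0.893.
%OS = 100·exp(−πζ/√(1−ζ²)) = 0.194%.

%OS ≈ 0.194%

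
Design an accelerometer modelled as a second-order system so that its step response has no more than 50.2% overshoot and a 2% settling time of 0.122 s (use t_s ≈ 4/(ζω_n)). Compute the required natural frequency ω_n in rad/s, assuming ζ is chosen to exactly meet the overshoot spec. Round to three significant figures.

ω_n ≈ 153 rad/s

ζ = −ln(OS)/√(π² + (ln OS)²). With OS = 0.502, ln OS = −0.6892 and ζ = 0.6892/3.216 = 0.214.
Then ω_n = 4/(ζ t_s) = 4/(0.214 × 0.122) = 153 rad/s.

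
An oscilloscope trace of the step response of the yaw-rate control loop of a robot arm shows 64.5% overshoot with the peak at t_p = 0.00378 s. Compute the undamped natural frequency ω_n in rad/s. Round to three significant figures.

The overshoot fixes ζ = −ln(OS)/√(π²+ln²(OS)) = 0.138.
t_p = π/ω_d ⇒ ω_d = 831 rad/s; then ω_n = ω_d/√(1−ζ²) = 839 rad/s.

ω_n ≈ 839 rad/s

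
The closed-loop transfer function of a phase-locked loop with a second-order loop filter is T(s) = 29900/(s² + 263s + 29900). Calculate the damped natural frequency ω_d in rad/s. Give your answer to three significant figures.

Matching coefficients with s² + 2ζω_n s + ω_n² gives ω_n² = 29900 ⇒ ω_n = 173 rad/s, and ζ = 263/(2ω_n) = 0.760.
The damped frequency ω_d = ω_n√(1−ζ²) = 112 rad/s.

ω_d ≈ 112 rad/s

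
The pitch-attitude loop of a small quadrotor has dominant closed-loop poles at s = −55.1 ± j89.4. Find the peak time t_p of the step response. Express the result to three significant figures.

t_p = π/ω_d with ω_d = 89.4 (the imaginary part), so t_p = 0.0351 s.

t_p ≈ 0.0351 s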